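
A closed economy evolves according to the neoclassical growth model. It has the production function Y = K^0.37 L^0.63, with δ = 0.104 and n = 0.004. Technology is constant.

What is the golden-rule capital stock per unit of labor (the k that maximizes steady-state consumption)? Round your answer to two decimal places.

The golden rule sets f'(k) = n + δ, i.e. α·k^(α−1) = n + δ.
So k^(1−α) = α / (n + δ) = 0.37 / 0.108 = 3.4259.
k_gold = 3.4259^(1/0.63) ≈ 7.0607

k_gold ≈ 7.06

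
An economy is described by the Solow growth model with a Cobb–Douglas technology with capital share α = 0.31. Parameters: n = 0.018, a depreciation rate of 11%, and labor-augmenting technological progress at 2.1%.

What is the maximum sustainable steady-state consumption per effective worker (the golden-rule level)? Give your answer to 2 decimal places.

At the golden rule, f'(k) = n + g + δ, so α·k^(α−1) = n + g + δ and k_gold = (α/(n + g + δ))^(1/(1−α)).
k_gold = (0.31/0.149)^(1/0.69) = 2.0805^1.4493 ≈ 2.8915
c_gold = f(k_gold) − (n + g + δ)·k_gold = 1.3898 − 0.149×2.8915 ≈ 0.9590

c_gold ≈ 0.96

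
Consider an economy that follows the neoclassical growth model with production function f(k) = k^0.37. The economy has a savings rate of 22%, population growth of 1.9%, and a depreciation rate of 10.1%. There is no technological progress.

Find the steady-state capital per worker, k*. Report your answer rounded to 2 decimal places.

k* = 2.62

At the steady state, Δk = 0, so s·k^α = (n + δ)·k.
Rearranging, k^(1−α) = s / (n + δ).
k^0.63 = 0.22 / (0.019 + 0.101) = 0.22 / 0.120 = 1.8333
k* = 1.8333^(1/0.63) ≈ 2.6172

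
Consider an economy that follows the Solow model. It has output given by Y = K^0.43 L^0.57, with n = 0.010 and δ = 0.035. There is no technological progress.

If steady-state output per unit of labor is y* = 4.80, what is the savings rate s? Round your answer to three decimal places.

In steady state, investment equals break-even investment: s·k^α = (n + δ)·k.
Since y* = [s/(n + δ)]^(α/(1−α)), we have s/(n + δ) = (y*)^((1−α)/α) = 4.80^1.3256 = 7.9993.
Therefore s = 7.9993 × (n + δ) = 7.9993 × 0.045 = 0.3600.

s ≈ 0.360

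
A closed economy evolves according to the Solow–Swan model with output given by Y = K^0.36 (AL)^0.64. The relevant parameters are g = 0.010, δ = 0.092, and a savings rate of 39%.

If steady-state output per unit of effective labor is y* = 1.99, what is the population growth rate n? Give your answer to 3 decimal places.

Steady state requires s·f(k) = (n + g + δ)·k, i.e. s·k^α = (n + g + δ)·k.
Since y* = [s/(n + g + δ)]^(α/(1−α)), we have s/(n + g + δ) = (y*)^((1−α)/α) = 1.99^1.7778 = 3.3986.
Therefore n + g + δ = s / 3.3986 = 0.39 / 3.3986 = 0.1148, so n = 0.1148 − 0.102 = 0.0128.

n ≈ 0.013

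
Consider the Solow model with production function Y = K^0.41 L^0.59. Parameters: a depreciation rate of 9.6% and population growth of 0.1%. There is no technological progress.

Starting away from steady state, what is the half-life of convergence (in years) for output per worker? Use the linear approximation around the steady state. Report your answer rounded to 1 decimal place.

t_½ ≈ 12.1 years

Near the steady state the convergence rate is λ = (1 − α)(n + δ).
λ = (1 − 0.41) × 0.097 = 0.59 × 0.097 = 0.05723
Half-life = ln 2 / λ = 0.6931 / 0.05723 ≈ 12.11 years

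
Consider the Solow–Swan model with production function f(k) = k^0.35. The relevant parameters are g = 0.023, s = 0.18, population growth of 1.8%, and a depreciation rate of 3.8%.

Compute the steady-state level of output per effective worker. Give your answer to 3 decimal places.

Steady state requires s·f(k) = (n + g + δ)·k, i.e. s·k^α = (n + g + δ)·k.
Dividing both sides by k: k^(1−α) = s / (n + g + δ).
k^0.65 = 0.18 / (0.018 + 0.023 + 0.038) = 0.18 / 0.079 = 2.2785
k* = 2.2785^(1/0.65) ≈ 3.5500
y* = (k*)^α = 3.5500^0.35 ≈ 1.5580

y* ≈ 1.558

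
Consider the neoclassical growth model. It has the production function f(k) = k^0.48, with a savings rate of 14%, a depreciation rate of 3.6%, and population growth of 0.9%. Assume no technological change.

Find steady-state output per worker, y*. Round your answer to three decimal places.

In steady state, investment equals break-even investment: s·k^α = (n + δ)·k.
Rearranging, k^(1−α) = s / (n + δ).
k^0.52 = 0.14 / (0.009 + 0.036) = 0.14 / 0.045 = 3.1111
k* = 3.1111^(1/0.52) ≈ 8.8698
y* = (k*)^α = 8.8698^0.48 ≈ 2.8510

y* = 2.851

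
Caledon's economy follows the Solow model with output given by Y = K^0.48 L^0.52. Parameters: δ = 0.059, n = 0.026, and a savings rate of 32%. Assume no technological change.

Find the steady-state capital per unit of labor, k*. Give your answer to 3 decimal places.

k* = 12.799

In steady state, investment equals break-even investment: s·k^α = (n + δ)·k.
Dividing both sides by k: k^(1−α) = s / (n + δ).
k^0.52 = 0.32 / (0.026 + 0.059) = 0.32 / 0.085 = 3.7647
k* = 3.7647^(1/0.52) ≈ 12.7989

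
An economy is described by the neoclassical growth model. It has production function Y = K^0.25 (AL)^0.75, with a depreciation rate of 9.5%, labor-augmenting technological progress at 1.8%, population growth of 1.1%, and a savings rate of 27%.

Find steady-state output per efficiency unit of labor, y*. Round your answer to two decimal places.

y* = 1.30

Steady state requires s·f(k) = (n + g + δ)·k, i.e. s·k^α = (n + g + δ)·k.
Rearranging, k^(1−α) = s / (n + g + δ).
k^0.75 = 0.27 / (0.011 + 0.018 + 0.095) = 0.27 / 0.124 = 2.1774
k* = 2.1774^(1/0.75) ≈ 2.8222
y* = (k*)^α = 2.8222^0.25 ≈ 1.2961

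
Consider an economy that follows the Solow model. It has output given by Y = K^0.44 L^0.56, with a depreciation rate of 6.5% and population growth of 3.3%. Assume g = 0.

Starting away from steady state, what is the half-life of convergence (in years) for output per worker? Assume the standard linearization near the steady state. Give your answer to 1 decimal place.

t_½ ≈ 12.6 years

Near the steady state the convergence rate is λ = (1 − α)(n + δ).
λ = (1 − 0.44) × 0.098 = 0.56 × 0.098 = 0.05488
Half-life = ln 2 / λ = 0.6931 / 0.05488 ≈ 12.63 years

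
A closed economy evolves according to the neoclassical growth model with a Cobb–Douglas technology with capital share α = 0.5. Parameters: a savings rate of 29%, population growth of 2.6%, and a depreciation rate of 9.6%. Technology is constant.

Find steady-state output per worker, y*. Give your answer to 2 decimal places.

y* ≈ 2.38

In steady state, investment equals break-even investment: s·k^α = (n + δ)·k.
Dividing both sides by k: k^(1−α) = s / (n + δ).
k^0.5 = 0.29 / (0.026 + 0.096) = 0.29 / 0.122 = 2.3770
k* = 2.3770^(1/0.5) ≈ 5.6501
y* = (k*)^α = 5.6501^0.5 ≈ 2.3770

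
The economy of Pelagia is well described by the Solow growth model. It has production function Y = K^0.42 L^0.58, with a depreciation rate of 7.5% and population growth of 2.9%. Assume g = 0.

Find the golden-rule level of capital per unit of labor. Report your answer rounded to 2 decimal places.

The golden rule sets f'(k) = n + δ, i.e. α·k^(α−1) = n + δ.
So k^(1−α) = α / (n + δ) = 0.42 / 0.104 = 4.0385.
k_gold = 4.0385^(1/0.58) ≈ 11.0970

k_gold ≈ 11.10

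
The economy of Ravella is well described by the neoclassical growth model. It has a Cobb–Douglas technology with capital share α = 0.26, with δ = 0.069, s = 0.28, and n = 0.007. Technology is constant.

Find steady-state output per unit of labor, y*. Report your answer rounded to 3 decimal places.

y* ≈ 1.581

At the steady state, Δk = 0, so s·k^α = (n + δ)·k.
Dividing both sides by k: k^(1−α) = s / (n + δ).
k^0.74 = 0.28 / (0.007 + 0.069) = 0.28 / 0.076 = 3.6842
k* = 3.6842^(1/0.74) ≈ 5.8254
y* = (k*)^α = 5.8254^0.26 ≈ 1.5812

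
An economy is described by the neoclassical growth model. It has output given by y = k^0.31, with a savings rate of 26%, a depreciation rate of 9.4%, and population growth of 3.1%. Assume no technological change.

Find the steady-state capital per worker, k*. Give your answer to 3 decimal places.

At the steady state, Δk = 0, so s·k^α = (n + δ)·k.
Dividing both sides by k: k^(1−α) = s / (n + δ).
k^0.69 = 0.26 / (0.031 + 0.094) = 0.26 / 0.125 = 2.0800
k* = 2.0800^(1/0.69) ≈ 2.8904

k* ≈ 2.890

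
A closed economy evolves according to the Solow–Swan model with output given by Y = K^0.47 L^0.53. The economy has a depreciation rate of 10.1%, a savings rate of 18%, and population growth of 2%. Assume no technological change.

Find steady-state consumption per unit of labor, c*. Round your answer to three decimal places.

c* = 1.166

In steady state, investment equals break-even investment: s·k^α = (n + δ)·k.
Rearranging, k^(1−α) = s / (n + δ).
k^0.53 = 0.18 / (0.020 + 0.101) = 0.18 / 0.121 = 1.4876
k* = 1.4876^(1/0.53) ≈ 2.1157
y* = (k*)^α = 2.1157^0.47 ≈ 1.4222
c* = (1 − s)·y* = (1 − 0.18) × 1.4222 ≈ 1.1662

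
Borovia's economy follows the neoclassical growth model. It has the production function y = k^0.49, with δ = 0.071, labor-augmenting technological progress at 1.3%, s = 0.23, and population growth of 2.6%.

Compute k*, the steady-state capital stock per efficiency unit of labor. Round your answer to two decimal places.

k* = 4.25

Steady state requires s·f(k) = (n + g + δ)·k, i.e. s·k^α = (n + g + δ)·k.
Dividing both sides by k: k^(1−α) = s / (n + g + δ).
k^0.51 = 0.23 / (0.026 + 0.013 + 0.071) = 0.23 / 0.110 = 2.0909
k* = 2.0909^(1/0.51) ≈ 4.2472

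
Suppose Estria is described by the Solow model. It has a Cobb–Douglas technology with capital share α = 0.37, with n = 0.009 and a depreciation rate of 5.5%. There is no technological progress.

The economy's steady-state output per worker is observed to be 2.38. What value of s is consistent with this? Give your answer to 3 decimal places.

s ≈ 0.280

At the steady state, Δk = 0, so s·k^α = (n + δ)·k.
Since y* = [s/(n + δ)]^(α/(1−α)), we have s/(n + δ) = (y*)^((1−α)/α) = 2.38^1.7027 = 4.3772.
Therefore s = 4.3772 × (n + δ) = 4.3772 × 0.064 = 0.2801.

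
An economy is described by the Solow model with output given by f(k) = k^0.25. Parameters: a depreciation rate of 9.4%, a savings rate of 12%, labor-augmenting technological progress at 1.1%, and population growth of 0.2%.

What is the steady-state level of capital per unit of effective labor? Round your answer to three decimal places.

In steady state, investment equals break-even investment: s·k^α = (n + g + δ)·k.
Dividing both sides by k: k^(1−α) = s / (n + g + δ).
k^0.75 = 0.12 / (0.002 + 0.011 + 0.094) = 0.12 / 0.107 = 1.1215
k* = 1.1215^(1/0.75) ≈ 1.1652

k* ≈ 1.165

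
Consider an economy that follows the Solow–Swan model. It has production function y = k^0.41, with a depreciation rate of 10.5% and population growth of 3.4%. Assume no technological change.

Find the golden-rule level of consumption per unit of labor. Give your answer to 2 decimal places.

c_gold ≈ 1.25

At the golden rule, f'(k) = n + δ, so α·k^(α−1) = n + δ and k_gold = (α/(n + δ))^(1/(1−α)).
k_gold = (0.41/0.139)^(1/0.59) = 2.9496^1.6949 ≈ 6.2546
c_gold = f(k_gold) − (n + δ)·k_gold = 2.1205 − 0.139×6.2546 ≈ 1.2511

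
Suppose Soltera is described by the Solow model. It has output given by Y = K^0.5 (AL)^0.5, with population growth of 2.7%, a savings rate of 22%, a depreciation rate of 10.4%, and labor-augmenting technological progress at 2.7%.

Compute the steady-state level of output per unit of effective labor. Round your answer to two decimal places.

At the steady state, Δk = 0, so s·k^α = (n + g + δ)·k.
Rearranging, k^(1−α) = s / (n + g + δ).
k^0.5 = 0.22 / (0.027 + 0.027 + 0.104) = 0.22 / 0.158 = 1.3924
k* = 1.3924^(1/0.5) ≈ 1.9388
y* = (k*)^α = 1.9388^0.5 ≈ 1.3924

y* ≈ 1.39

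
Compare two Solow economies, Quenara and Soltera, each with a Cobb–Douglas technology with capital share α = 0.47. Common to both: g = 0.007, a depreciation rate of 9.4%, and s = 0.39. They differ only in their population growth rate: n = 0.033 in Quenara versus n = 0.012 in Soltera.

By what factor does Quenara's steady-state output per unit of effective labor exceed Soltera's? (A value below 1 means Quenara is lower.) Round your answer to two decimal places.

y*_Q / y*_S ≈ 0.86

Steady-state y* = [s/(n + g + δ)]^(α/(1−α)), so the ratio is [ (s_Q/(n + g + δ)_Q) / (s_S/(n + g + δ)_S) ]^0.8868.
s_Q/(n + g + δ)_Q = 0.39/0.134 = 2.9104; s_S/(n + g + δ)_S = 0.39/0.113 = 3.4513.
Ratio = (2.9104/3.4513)^0.8868 = 0.8433^0.8868 ≈ 0.8597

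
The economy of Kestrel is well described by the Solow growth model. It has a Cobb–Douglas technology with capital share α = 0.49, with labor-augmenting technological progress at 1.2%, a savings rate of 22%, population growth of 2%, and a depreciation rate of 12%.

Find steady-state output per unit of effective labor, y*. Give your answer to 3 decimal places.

At the steady state, Δk = 0, so s·k^α = (n + g + δ)·k.
Dividing both sides by k: k^(1−α) = s / (n + g + δ).
k^0.51 = 0.22 / (0.020 + 0.012 + 0.120) = 0.22 / 0.152 = 1.4474
k* = 1.4474^(1/0.51) ≈ 2.0648
y* = (k*)^α = 2.0648^0.49 ≈ 1.4266

y* = 1.427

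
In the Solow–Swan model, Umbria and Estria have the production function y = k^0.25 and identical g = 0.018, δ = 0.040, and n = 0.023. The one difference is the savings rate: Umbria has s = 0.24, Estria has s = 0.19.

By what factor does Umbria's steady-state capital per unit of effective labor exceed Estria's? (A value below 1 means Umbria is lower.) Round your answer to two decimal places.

ratio ≈ 1.37

Steady-state k* = [s/(n + g + δ)]^(1/(1−α)), so the ratio is [ (s_U/(n + g + δ)_U) / (s_E/(n + g + δ)_E) ]^1.3333.
s_U/(n + g + δ)_U = 0.24/0.081 = 2.9630; s_E/(n + g + δ)_E = 0.19/0.081 = 2.3457.
Ratio = (2.9630/2.3457)^1.3333 = 1.2632^1.3333 ≈ 1.3655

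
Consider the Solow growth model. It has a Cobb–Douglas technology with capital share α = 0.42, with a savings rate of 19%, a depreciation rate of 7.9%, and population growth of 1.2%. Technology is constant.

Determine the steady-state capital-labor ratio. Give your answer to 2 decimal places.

Steady state requires s·f(k) = (n + δ)·k, i.e. s·k^α = (n + δ)·k.
Rearranging, k^(1−α) = s / (n + δ).
k^0.58 = 0.19 / (0.012 + 0.079) = 0.19 / 0.091 = 2.0879
k* = 2.0879^(1/0.58) ≈ 3.5581

k* = 3.56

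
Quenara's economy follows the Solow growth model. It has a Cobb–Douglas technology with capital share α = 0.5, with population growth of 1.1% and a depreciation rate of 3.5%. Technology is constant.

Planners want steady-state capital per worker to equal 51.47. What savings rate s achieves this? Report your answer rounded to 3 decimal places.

s ≈ 0.330

At the steady state, Δk = 0, so s·k^α = (n + δ)·k.
So s / (n + δ) = (k*)^(1−α) = 51.47^0.5 = 7.1743.
Therefore s = 7.1743 × (n + δ) = 7.1743 × 0.046 = 0.3300.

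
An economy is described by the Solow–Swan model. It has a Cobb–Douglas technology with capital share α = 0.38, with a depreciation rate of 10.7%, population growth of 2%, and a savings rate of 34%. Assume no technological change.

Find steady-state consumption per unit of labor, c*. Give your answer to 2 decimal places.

c* ≈ 1.21

At the steady state, Δk = 0, so s·k^α = (n + δ)·k.
Dividing both sides by k: k^(1−α) = s / (n + δ).
k^0.62 = 0.34 / (0.020 + 0.107) = 0.34 / 0.127 = 2.6772
k* = 2.6772^(1/0.62) ≈ 4.8956
y* = (k*)^α = 4.8956^0.38 ≈ 1.8286
c* = (1 − s)·y* = (1 − 0.34) × 1.8286 ≈ 1.2069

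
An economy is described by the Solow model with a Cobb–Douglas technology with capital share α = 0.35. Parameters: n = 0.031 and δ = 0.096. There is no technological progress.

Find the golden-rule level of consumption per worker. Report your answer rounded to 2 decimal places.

c_gold ≈ 1.12

At the golden rule, f'(k) = n + δ, so α·k^(α−1) = n + δ and k_gold = (α/(n + δ))^(1/(1−α)).
k_gold = (0.35/0.127)^(1/0.65) = 2.7559^1.5385 ≈ 4.7571
c_gold = f(k_gold) − (n + δ)·k_gold = 1.7261 − 0.127×4.7571 ≈ 1.1219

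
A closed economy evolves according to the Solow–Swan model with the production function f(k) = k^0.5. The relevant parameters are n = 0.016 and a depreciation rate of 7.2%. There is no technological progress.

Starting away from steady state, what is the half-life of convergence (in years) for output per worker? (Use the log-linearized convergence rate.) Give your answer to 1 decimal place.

about 15.8 years

Near the steady state the convergence rate is λ = (1 − α)(n + δ).
λ = (1 − 0.5) × 0.088 = 0.5 × 0.088 = 0.0440
Half-life = ln 2 / λ = 0.6931 / 0.0440 ≈ 15.75 years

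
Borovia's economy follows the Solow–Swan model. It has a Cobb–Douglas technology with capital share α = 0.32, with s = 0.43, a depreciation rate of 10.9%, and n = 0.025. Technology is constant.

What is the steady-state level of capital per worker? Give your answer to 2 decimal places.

k* = 5.55

At the steady state, Δk = 0, so s·k^α = (n + δ)·k.
Rearranging, k^(1−α) = s / (n + δ).
k^0.68 = 0.43 / (0.025 + 0.109) = 0.43 / 0.134 = 3.2090
k* = 3.2090^(1/0.68) ≈ 5.5547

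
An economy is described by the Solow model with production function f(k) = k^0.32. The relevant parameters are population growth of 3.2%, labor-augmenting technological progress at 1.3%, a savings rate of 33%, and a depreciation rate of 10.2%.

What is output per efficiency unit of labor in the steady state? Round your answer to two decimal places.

At the steady state, Δk = 0, so s·k^α = (n + g + δ)·k.
Rearranging, k^(1−α) = s / (n + g + δ).
k^0.68 = 0.33 / (0.032 + 0.013 + 0.102) = 0.33 / 0.147 = 2.2449
k* = 2.2449^(1/0.68) ≈ 3.2845
y* = (k*)^α = 3.2845^0.32 ≈ 1.4631

y* = 1.46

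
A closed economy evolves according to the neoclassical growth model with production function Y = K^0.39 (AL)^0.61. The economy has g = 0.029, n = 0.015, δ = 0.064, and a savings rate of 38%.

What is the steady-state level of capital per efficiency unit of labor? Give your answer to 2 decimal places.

Steady state requires s·f(k) = (n + g + δ)·k, i.e. s·k^α = (n + g + δ)·k.
Rearranging, k^(1−α) = s / (n + g + δ).
k^0.61 = 0.38 / (0.015 + 0.029 + 0.064) = 0.38 / 0.108 = 3.5185
k* = 3.5185^(1/0.61) ≈ 7.8644

k* ≈ 7.86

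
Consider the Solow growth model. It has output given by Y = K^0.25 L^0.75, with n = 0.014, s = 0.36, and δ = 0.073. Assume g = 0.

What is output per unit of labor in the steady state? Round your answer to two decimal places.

y* = 1.61

Steady state requires s·f(k) = (n + δ)·k, i.e. s·k^α = (n + δ)·k.
Dividing both sides by k: k^(1−α) = s / (n + δ).
k^0.75 = 0.36 / (0.014 + 0.073) = 0.36 / 0.087 = 4.1379
k* = 4.1379^(1/0.75) ≈ 6.6431
y* = (k*)^α = 6.6431^0.25 ≈ 1.6054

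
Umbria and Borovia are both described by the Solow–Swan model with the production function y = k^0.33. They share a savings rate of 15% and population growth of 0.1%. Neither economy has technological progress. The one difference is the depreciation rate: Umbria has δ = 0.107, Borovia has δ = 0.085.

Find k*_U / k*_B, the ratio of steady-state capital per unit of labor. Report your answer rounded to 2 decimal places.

Steady-state k* = [s/(n + δ)]^(1/(1−α)), so the ratio is [ (s_U/(n + δ)_U) / (s_B/(n + δ)_B) ]^1.4925.
s_U/(n + δ)_U = 0.15/0.108 = 1.3889; s_B/(n + δ)_B = 0.15/0.086 = 1.7442.
Ratio = (1.3889/1.7442)^1.4925 = 0.7963^1.4925 ≈ 0.7118

ratio ≈ 0.71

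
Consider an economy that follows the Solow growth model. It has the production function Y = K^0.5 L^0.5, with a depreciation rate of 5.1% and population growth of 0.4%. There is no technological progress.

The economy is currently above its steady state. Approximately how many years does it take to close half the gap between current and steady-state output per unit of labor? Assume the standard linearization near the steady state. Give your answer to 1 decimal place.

half-life ≈ 25.2 years

Near the steady state the convergence rate is λ = (1 − α)(n + δ).
λ = (1 − 0.5) × 0.055 = 0.5 × 0.055 = 0.0275
Half-life = ln 2 / λ = 0.6931 / 0.0275 ≈ 25.20 years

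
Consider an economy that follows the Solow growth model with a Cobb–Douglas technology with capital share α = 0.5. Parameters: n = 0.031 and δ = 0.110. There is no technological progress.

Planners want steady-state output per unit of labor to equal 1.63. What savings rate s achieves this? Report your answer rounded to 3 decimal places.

Steady state requires s·f(k) = (n + δ)·k, i.e. s·k^α = (n + δ)·k.
Since y* = [s/(n + δ)]^(α/(1−α)), we have s/(n + δ) = (y*)^((1−α)/α) = 1.63^1 = 1.6300.
Therefore s = 1.6300 × (n + δ) = 1.6300 × 0.141 = 0.2298.

s ≈ 0.230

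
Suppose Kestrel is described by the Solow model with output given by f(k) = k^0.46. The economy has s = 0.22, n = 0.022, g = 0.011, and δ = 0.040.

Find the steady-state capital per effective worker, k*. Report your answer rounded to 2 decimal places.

At the steady state, Δk = 0, so s·k^α = (n + g + δ)·k.
Dividing both sides by k: k^(1−α) = s / (n + g + δ).
k^0.54 = 0.22 / (0.022 + 0.011 + 0.040) = 0.22 / 0.073 = 3.0137
k* = 3.0137^(1/0.54) ≈ 7.7130

k* ≈ 7.71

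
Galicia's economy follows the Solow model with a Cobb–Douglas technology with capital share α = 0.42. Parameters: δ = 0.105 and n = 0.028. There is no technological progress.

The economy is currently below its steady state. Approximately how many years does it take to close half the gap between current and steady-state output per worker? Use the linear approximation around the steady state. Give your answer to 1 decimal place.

half-life ≈ 9.0 years

Near the steady state the convergence rate is λ = (1 − α)(n + δ).
λ = (1 − 0.42) × 0.133 = 0.58 × 0.133 = 0.07714
Half-life = ln 2 / λ = 0.6931 / 0.07714 ≈ 8.98 years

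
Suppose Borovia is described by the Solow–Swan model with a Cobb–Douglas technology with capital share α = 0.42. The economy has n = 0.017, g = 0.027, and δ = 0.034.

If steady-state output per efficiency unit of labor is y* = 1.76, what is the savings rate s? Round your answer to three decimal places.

s ≈ 0.170

Steady state requires s·f(k) = (n + g + δ)·k, i.e. s·k^α = (n + g + δ)·k.
Since y* = [s/(n + g + δ)]^(α/(1−α)), we have s/(n + g + δ) = (y*)^((1−α)/α) = 1.76^1.381 = 2.1830.
Therefore s = 2.1830 × (n + g + δ) = 2.1830 × 0.078 = 0.1703.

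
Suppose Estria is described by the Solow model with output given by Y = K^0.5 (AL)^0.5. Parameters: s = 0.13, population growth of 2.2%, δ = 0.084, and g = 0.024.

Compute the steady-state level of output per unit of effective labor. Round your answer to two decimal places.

y* ≈ 1.00

Steady state requires s·f(k) = (n + g + δ)·k, i.e. s·k^α = (n + g + δ)·k.
Rearranging, k^(1−α) = s / (n + g + δ).
k^0.5 = 0.13 / (0.022 + 0.024 + 0.084) = 0.13 / 0.130 = 1.0000
k* = 1.0000^(1/0.5) ≈ 1.0000
y* = (k*)^α = 1.0000^0.5 ≈ 1.0000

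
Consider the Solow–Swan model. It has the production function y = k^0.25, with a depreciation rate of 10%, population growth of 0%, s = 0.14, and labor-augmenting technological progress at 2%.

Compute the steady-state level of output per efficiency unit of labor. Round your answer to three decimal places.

y* = 1.053

In steady state, investment equals break-even investment: s·k^α = (n + g + δ)·k.
Rearranging, k^(1−α) = s / (n + g + δ).
k^0.75 = 0.14 / (0.000 + 0.020 + 0.100) = 0.14 / 0.120 = 1.1667
k* = 1.1667^(1/0.75) ≈ 1.2282
y* = (k*)^α = 1.2282^0.25 ≈ 1.0527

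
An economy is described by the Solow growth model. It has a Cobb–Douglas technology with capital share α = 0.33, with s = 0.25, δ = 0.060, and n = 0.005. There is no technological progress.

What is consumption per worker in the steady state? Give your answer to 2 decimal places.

At the steady state, Δk = 0, so s·k^α = (n + δ)·k.
Rearranging, k^(1−α) = s / (n + δ).
k^0.67 = 0.25 / (0.005 + 0.060) = 0.25 / 0.065 = 3.8462
k* = 3.8462^(1/0.67) ≈ 7.4676
y* = (k*)^α = 7.4676^0.33 ≈ 1.9416
c* = (1 − s)·y* = (1 − 0.25) × 1.9416 ≈ 1.4562

c* ≈ 1.46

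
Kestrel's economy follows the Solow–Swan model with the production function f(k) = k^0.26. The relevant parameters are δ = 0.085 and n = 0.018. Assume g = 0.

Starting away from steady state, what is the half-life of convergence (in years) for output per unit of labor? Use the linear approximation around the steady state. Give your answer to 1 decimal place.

Near the steady state the convergence rate is λ = (1 − α)(n + δ).
λ = (1 − 0.26) × 0.103 = 0.74 × 0.103 = 0.07622
Half-life = ln 2 / λ = 0.6931 / 0.07622 ≈ 9.09 years

t_½ ≈ 9.1 years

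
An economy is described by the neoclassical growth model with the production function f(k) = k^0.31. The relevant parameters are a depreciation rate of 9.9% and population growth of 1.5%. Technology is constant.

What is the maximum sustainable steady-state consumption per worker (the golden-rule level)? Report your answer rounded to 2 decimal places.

At the golden rule, f'(k) = n + δ, so α·k^(α−1) = n + δ and k_gold = (α/(n + δ))^(1/(1−α)).
k_gold = (0.31/0.114)^(1/0.69) = 2.7193^1.4493 ≈ 4.2624
c_gold = f(k_gold) − (n + δ)·k_gold = 1.5674 − 0.114×4.2624 ≈ 1.0815

c_gold ≈ 1.08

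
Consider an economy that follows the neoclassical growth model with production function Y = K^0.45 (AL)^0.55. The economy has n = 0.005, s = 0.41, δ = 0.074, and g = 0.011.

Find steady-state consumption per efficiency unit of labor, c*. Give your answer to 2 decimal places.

c* = 2.04

In steady state, investment equals break-even investment: s·k^α = (n + g + δ)·k.
Rearranging, k^(1−α) = s / (n + g + δ).
k^0.55 = 0.41 / (0.005 + 0.011 + 0.074) = 0.41 / 0.090 = 4.5556
k* = 4.5556^(1/0.55) ≈ 15.7527
y* = (k*)^α = 15.7527^0.45 ≈ 3.4579
c* = (1 − s)·y* = (1 − 0.41) × 3.4579 ≈ 2.0402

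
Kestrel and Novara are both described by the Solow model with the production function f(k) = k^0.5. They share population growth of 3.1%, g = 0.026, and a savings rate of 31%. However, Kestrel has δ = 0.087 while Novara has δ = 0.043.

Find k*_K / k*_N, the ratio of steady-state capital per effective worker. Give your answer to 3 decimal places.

ratio ≈ 0.482

Steady-state k* = [s/(n + g + δ)]^(1/(1−α)), so the ratio is [ (s_K/(n + g + δ)_K) / (s_N/(n + g + δ)_N) ]^2.
s_K/(n + g + δ)_K = 0.31/0.144 = 2.1528; s_N/(n + g + δ)_N = 0.31/0.100 = 3.1000.
Ratio = (2.1528/3.1000)^2 = 0.6945^2 ≈ 0.4823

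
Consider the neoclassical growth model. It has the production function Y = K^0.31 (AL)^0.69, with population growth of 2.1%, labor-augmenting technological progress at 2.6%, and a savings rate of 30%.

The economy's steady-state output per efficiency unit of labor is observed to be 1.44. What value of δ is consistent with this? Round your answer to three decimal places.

In steady state, investment equals break-even investment: s·k^α = (n + g + δ)·k.
Since y* = [s/(n + g + δ)]^(α/(1−α)), we have s/(n + g + δ) = (y*)^((1−α)/α) = 1.44^2.2258 = 2.2516.
Therefore n + g + δ = s / 2.2516 = 0.30 / 2.2516 = 0.1332, so δ = 0.1332 − 0.047 = 0.0862.

δ ≈ 0.086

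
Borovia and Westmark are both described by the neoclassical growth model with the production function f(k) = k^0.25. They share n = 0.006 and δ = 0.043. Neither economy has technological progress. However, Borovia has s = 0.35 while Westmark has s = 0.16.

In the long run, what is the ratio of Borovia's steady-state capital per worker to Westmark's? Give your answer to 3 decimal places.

k*_B / k*_W ≈ 2.840

Steady-state k* = [s/(n + δ)]^(1/(1−α)), so the ratio is [ (s_B/(n + δ)_B) / (s_W/(n + δ)_W) ]^1.3333.
s_B/(n + δ)_B = 0.35/0.049 = 7.1429; s_W/(n + δ)_W = 0.16/0.049 = 3.2653.
Ratio = (7.1429/3.2653)^1.3333 = 2.1875^1.3333 ≈ 2.8396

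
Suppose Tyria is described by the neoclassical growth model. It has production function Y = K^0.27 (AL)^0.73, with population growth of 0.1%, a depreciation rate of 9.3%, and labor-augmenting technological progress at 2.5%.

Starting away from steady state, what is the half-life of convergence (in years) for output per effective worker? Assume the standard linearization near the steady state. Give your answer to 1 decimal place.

about 8.0 years

Near the steady state the convergence rate is λ = (1 − α)(n + g + δ).
λ = (1 − 0.27) × 0.119 = 0.73 × 0.119 = 0.08687
Half-life = ln 2 / λ = 0.6931 / 0.08687 ≈ 7.98 years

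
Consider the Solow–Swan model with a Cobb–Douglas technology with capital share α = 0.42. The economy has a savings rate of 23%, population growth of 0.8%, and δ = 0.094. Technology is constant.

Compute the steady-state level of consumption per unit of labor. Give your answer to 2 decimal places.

At the steady state, Δk = 0, so s·k^α = (n + δ)·k.
Dividing both sides by k: k^(1−α) = s / (n + δ).
k^0.58 = 0.23 / (0.008 + 0.094) = 0.23 / 0.102 = 2.2549
k* = 2.2549^(1/0.58) ≈ 4.0629
y* = (k*)^α = 4.0629^0.42 ≈ 1.8018
c* = (1 − s)·y* = (1 − 0.23) × 1.8018 ≈ 1.3874

c* = 1.39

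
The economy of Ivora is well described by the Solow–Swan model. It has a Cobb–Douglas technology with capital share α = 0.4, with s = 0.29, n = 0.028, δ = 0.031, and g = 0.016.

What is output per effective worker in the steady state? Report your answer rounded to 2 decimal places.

y* = 2.46

At the steady state, Δk = 0, so s·k^α = (n + g + δ)·k.
Dividing both sides by k: k^(1−α) = s / (n + g + δ).
k^0.6 = 0.29 / (0.028 + 0.016 + 0.031) = 0.29 / 0.075 = 3.8667
k* = 3.8667^(1/0.6) ≈ 9.5258
y* = (k*)^α = 9.5258^0.4 ≈ 2.4635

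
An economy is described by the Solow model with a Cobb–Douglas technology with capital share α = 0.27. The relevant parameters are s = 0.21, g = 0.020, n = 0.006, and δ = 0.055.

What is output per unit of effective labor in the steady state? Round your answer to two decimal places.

y* = 1.42

At the steady state, Δk = 0, so s·k^α = (n + g + δ)·k.
Rearranging, k^(1−α) = s / (n + g + δ).
k^0.73 = 0.21 / (0.006 + 0.020 + 0.055) = 0.21 / 0.081 = 2.5926
k* = 2.5926^(1/0.73) ≈ 3.6877
y* = (k*)^α = 3.6877^0.27 ≈ 1.4224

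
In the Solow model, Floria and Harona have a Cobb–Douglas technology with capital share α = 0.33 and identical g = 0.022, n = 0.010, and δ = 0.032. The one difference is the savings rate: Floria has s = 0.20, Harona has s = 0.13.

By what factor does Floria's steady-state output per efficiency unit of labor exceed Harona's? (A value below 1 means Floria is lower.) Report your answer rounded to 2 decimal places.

y*_F / y*_H ≈ 1.24

Steady-state y* = [s/(n + g + δ)]^(α/(1−α)), so the ratio is [ (s_F/(n + g + δ)_F) / (s_H/(n + g + δ)_H) ]^0.4925.
s_F/(n + g + δ)_F = 0.20/0.064 = 3.1250; s_H/(n + g + δ)_H = 0.13/0.064 = 2.0313.
Ratio = (3.1250/2.0313)^0.4925 = 1.5384^0.4925 ≈ 1.2363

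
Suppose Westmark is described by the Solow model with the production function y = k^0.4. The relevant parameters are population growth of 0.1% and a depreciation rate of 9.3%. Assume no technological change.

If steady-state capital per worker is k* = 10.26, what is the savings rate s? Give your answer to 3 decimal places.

s ≈ 0.380

Steady state requires s·f(k) = (n + δ)·k, i.e. s·k^α = (n + δ)·k.
So s / (n + δ) = (k*)^(1−α) = 10.26^0.6 = 4.0429.
Therefore s = 4.0429 × (n + δ) = 4.0429 × 0.094 = 0.3800.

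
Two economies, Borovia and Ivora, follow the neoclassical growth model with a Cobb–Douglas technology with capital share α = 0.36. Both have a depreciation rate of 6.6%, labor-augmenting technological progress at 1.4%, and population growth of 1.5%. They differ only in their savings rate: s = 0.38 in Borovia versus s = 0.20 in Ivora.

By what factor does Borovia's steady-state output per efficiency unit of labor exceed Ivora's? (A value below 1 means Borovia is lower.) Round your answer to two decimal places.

ratio ≈ 1.43

Steady-state y* = [s/(n + g + δ)]^(α/(1−α)), so the ratio is [ (s_B/(n + g + δ)_B) / (s_I/(n + g + δ)_I) ]^0.5625.
s_B/(n + g + δ)_B = 0.38/0.095 = 4.0000; s_I/(n + g + δ)_I = 0.20/0.095 = 2.1053.
Ratio = (4.0000/2.1053)^0.5625 = 1.9000^0.5625 ≈ 1.4348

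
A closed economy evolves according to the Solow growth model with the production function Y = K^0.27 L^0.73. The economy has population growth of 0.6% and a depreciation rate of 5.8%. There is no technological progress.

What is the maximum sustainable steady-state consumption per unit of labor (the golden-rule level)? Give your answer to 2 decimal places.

At the golden rule, f'(k) = n + δ, so α·k^(α−1) = n + δ and k_gold = (α/(n + δ))^(1/(1−α)).
k_gold = (0.27/0.064)^(1/0.73) = 4.2188^1.3699 ≈ 7.1853
c_gold = f(k_gold) − (n + δ)·k_gold = 1.7031 − 0.064×7.1853 ≈ 1.2432

c_gold ≈ 1.24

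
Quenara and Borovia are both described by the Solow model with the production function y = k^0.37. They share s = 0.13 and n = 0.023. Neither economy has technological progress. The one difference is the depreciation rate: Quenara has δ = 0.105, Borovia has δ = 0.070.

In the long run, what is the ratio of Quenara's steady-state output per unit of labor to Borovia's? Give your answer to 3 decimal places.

y*_Q / y*_B ≈ 0.829

Steady-state y* = [s/(n + δ)]^(α/(1−α)), so the ratio is [ (s_Q/(n + δ)_Q) / (s_B/(n + δ)_B) ]^0.5873.
s_Q/(n + δ)_Q = 0.13/0.128 = 1.0156; s_B/(n + δ)_B = 0.13/0.093 = 1.3978.
Ratio = (1.0156/1.3978)^0.5873 = 0.7266^0.5873 ≈ 0.8290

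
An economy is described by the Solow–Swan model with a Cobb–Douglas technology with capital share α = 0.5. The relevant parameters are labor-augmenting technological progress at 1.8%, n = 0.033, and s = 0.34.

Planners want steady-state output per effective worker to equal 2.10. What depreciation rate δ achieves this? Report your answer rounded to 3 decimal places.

δ ≈ 0.111

At the steady state, Δk = 0, so s·k^α = (n + g + δ)·k.
Since y* = [s/(n + g + δ)]^(α/(1−α)), we have s/(n + g + δ) = (y*)^((1−α)/α) = 2.10^1 = 2.1000.
Therefore n + g + δ = s / 2.1000 = 0.34 / 2.1000 = 0.1619, so δ = 0.1619 − 0.051 = 0.1109.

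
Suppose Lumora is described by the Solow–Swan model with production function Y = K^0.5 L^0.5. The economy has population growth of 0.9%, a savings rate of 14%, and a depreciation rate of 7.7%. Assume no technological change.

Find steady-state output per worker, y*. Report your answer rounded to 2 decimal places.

In steady state, investment equals break-even investment: s·k^α = (n + δ)·k.
Dividing both sides by k: k^(1−α) = s / (n + δ).
k^0.5 = 0.14 / (0.009 + 0.077) = 0.14 / 0.086 = 1.6279
k* = 1.6279^(1/0.5) ≈ 2.6501
y* = (k*)^α = 2.6501^0.5 ≈ 1.6279

y* = 1.63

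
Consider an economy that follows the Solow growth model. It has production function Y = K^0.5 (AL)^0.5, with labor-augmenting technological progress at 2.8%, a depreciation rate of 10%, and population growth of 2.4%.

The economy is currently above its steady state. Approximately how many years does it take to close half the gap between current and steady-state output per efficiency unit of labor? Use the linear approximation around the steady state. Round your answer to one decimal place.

t_½ ≈ 9.1 years

Near the steady state the convergence rate is λ = (1 − α)(n + g + δ).
λ = (1 − 0.5) × 0.152 = 0.5 × 0.152 = 0.0760
Half-life = ln 2 / λ = 0.6931 / 0.0760 ≈ 9.12 years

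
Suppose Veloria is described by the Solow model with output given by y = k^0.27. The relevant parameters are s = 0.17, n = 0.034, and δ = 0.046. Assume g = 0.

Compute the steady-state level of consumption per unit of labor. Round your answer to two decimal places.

c* ≈ 1.10

Steady state requires s·f(k) = (n + δ)·k, i.e. s·k^α = (n + δ)·k.
Dividing both sides by k: k^(1−α) = s / (n + δ).
k^0.73 = 0.17 / (0.034 + 0.046) = 0.17 / 0.080 = 2.1250
k* = 2.1250^(1/0.73) ≈ 2.8083
y* = (k*)^α = 2.8083^0.27 ≈ 1.3215
c* = (1 − s)·y* = (1 − 0.17) × 1.3215 ≈ 1.0968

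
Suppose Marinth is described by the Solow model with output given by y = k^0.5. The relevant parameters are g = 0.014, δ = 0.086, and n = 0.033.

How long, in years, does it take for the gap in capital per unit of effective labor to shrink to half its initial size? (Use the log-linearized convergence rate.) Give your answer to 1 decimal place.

Near the steady state the convergence rate is λ = (1 − α)(n + g + δ).
λ = (1 − 0.5) × 0.133 = 0.5 × 0.133 = 0.0665
Half-life = ln 2 / λ = 0.6931 / 0.0665 ≈ 10.42 years

about 10.4 years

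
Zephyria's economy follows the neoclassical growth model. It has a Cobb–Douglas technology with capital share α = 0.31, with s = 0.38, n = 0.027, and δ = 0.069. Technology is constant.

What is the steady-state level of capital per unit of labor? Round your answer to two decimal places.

k* = 7.34

At the steady state, Δk = 0, so s·k^α = (n + δ)·k.
Dividing both sides by k: k^(1−α) = s / (n + δ).
k^0.69 = 0.38 / (0.027 + 0.069) = 0.38 / 0.096 = 3.9583
k* = 3.9583^(1/0.69) ≈ 7.3444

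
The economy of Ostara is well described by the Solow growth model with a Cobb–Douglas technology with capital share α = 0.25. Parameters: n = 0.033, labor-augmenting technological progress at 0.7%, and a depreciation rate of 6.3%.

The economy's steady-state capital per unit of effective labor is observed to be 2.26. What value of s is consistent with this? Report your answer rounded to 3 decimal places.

In steady state, investment equals break-even investment: s·k^α = (n + g + δ)·k.
So s / (n + g + δ) = (k*)^(1−α) = 2.26^0.75 = 1.8432.
Therefore s = 1.8432 × (n + g + δ) = 1.8432 × 0.103 = 0.1898.

s ≈ 0.190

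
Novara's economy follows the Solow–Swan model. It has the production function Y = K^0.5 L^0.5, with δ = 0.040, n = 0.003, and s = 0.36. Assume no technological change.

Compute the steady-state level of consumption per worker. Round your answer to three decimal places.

c* ≈ 5.358

At the steady state, Δk = 0, so s·k^α = (n + δ)·k.
Dividing both sides by k: k^(1−α) = s / (n + δ).
k^0.5 = 0.36 / (0.003 + 0.040) = 0.36 / 0.043 = 8.3721
k* = 8.3721^(1/0.5) ≈ 70.0921
y* = (k*)^α = 70.0921^0.5 ≈ 8.3721
c* = (1 − s)·y* = (1 − 0.36) × 8.3721 ≈ 5.3581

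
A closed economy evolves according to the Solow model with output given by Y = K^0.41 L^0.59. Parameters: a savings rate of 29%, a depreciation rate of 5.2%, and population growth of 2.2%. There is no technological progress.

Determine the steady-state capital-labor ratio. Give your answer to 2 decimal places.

Steady state requires s·f(k) = (n + δ)·k, i.e. s·k^α = (n + δ)·k.
Dividing both sides by k: k^(1−α) = s / (n + δ).
k^0.59 = 0.29 / (0.022 + 0.052) = 0.29 / 0.074 = 3.9189
k* = 3.9189^(1/0.59) ≈ 10.1243

k* = 10.12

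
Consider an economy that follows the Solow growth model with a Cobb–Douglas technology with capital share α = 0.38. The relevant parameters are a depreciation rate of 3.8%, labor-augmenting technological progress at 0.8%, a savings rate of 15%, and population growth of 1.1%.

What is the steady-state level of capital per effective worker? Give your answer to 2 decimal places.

At the steady state, Δk = 0, so s·k^α = (n + g + δ)·k.
Rearranging, k^(1−α) = s / (n + g + δ).
k^0.62 = 0.15 / (0.011 + 0.008 + 0.038) = 0.15 / 0.057 = 2.6316
k* = 2.6316^(1/0.62) ≈ 4.7618

k* = 4.76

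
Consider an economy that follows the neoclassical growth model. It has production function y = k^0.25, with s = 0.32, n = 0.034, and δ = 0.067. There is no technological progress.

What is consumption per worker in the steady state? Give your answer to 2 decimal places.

c* = 1.00

At the steady state, Δk = 0, so s·k^α = (n + δ)·k.
Dividing both sides by k: k^(1−α) = s / (n + δ).
k^0.75 = 0.32 / (0.034 + 0.067) = 0.32 / 0.101 = 3.1683
k* = 3.1683^(1/0.75) ≈ 4.6534
y* = (k*)^α = 4.6534^0.25 ≈ 1.4687
c* = (1 − s)·y* = (1 − 0.32) × 1.4687 ≈ 0.9987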